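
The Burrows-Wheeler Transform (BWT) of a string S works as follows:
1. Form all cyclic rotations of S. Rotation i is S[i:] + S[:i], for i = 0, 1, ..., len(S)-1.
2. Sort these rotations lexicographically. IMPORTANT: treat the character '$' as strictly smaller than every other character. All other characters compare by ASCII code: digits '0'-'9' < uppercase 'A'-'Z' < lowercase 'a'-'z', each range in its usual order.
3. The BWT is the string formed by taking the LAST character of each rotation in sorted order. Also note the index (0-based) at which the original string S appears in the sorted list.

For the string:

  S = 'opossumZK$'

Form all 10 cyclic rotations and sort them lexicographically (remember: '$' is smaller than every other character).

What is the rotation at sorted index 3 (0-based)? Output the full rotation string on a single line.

Answer: mZK$opossu

Derivation:
All 10 rotations (rotation i = S[i:]+S[:i]):
  rot[0] = opossumZK$
  rot[1] = possumZK$o
  rot[2] = ossumZK$op
  rot[3] = ssumZK$opo
  rot[4] = sumZK$opos
  rot[5] = umZK$oposs
  rot[6] = mZK$opossu
  rot[7] = ZK$opossum
  rot[8] = K$opossumZ
  rot[9] = $opossumZK
Sorted (with $ < everything):
  sorted[0] = $opossumZK
  sorted[1] = K$opossumZ
  sorted[2] = ZK$opossum
  sorted[3] = mZK$opossu
  sorted[4] = opossumZK$
  sorted[5] = ossumZK$op
  sorted[6] = possumZK$o
  sorted[7] = ssumZK$opo
  sorted[8] = sumZK$opos
  sorted[9] = umZK$oposs
sorted[3] = mZK$opossu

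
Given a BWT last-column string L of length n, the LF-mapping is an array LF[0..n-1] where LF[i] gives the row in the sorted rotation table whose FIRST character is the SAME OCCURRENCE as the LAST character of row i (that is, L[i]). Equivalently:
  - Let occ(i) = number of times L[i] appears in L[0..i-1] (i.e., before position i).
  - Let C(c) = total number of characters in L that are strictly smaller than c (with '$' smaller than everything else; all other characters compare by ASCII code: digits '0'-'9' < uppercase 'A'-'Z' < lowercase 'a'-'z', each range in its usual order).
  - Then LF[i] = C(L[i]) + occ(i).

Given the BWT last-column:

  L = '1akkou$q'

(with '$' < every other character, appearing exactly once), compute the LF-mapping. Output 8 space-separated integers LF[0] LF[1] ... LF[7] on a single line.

Answer: 1 2 3 4 5 7 0 6

Derivation:
Char counts: '$':1, '1':1, 'a':1, 'k':2, 'o':1, 'q':1, 'u':1
C (first-col start): C('$')=0, C('1')=1, C('a')=2, C('k')=3, C('o')=5, C('q')=6, C('u')=7
L[0]='1': occ=0, LF[0]=C('1')+0=1+0=1
L[1]='a': occ=0, LF[1]=C('a')+0=2+0=2
L[2]='k': occ=0, LF[2]=C('k')+0=3+0=3
L[3]='k': occ=1, LF[3]=C('k')+1=3+1=4
L[4]='o': occ=0, LF[4]=C('o')+0=5+0=5
L[5]='u': occ=0, LF[5]=C('u')+0=7+0=7
L[6]='$': occ=0, LF[6]=C('$')+0=0+0=0
L[7]='q': occ=0, LF[7]=C('q')+0=6+0=6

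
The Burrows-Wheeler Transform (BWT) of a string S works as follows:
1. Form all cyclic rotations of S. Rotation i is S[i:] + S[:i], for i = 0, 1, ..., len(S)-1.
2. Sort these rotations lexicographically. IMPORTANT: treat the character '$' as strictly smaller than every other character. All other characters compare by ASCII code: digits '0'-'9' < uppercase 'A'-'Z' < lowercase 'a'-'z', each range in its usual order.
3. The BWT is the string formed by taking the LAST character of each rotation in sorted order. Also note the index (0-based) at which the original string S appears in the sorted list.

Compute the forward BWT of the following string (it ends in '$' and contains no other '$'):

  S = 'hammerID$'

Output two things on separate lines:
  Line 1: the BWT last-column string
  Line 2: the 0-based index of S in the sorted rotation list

Answer: DIrhm$mae
5

Derivation:
All 9 rotations (rotation i = S[i:]+S[:i]):
  rot[0] = hammerID$
  rot[1] = ammerID$h
  rot[2] = mmerID$ha
  rot[3] = merID$ham
  rot[4] = erID$hamm
  rot[5] = rID$hamme
  rot[6] = ID$hammer
  rot[7] = D$hammerI
  rot[8] = $hammerID
Sorted (with $ < everything):
  sorted[0] = $hammerID  (last char: 'D')
  sorted[1] = D$hammerI  (last char: 'I')
  sorted[2] = ID$hammer  (last char: 'r')
  sorted[3] = ammerID$h  (last char: 'h')
  sorted[4] = erID$hamm  (last char: 'm')
  sorted[5] = hammerID$  (last char: '$')
  sorted[6] = merID$ham  (last char: 'm')
  sorted[7] = mmerID$ha  (last char: 'a')
  sorted[8] = rID$hamme  (last char: 'e')
Last column: DIrhm$mae
Original string S is at sorted index 5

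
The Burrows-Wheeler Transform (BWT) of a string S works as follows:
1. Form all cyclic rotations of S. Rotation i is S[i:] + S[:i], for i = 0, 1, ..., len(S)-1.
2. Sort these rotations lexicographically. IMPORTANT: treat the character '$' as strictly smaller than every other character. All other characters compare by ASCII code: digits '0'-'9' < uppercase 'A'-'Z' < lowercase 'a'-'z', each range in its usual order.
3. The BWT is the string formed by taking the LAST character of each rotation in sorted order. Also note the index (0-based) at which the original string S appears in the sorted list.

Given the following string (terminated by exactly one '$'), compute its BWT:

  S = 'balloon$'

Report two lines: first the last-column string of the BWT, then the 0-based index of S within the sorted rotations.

All 8 rotations (rotation i = S[i:]+S[:i]):
  rot[0] = balloon$
  rot[1] = alloon$b
  rot[2] = lloon$ba
  rot[3] = loon$bal
  rot[4] = oon$ball
  rot[5] = on$ballo
  rot[6] = n$balloo
  rot[7] = $balloon
Sorted (with $ < everything):
  sorted[0] = $balloon  (last char: 'n')
  sorted[1] = alloon$b  (last char: 'b')
  sorted[2] = balloon$  (last char: '$')
  sorted[3] = lloon$ba  (last char: 'a')
  sorted[4] = loon$bal  (last char: 'l')
  sorted[5] = n$balloo  (last char: 'o')
  sorted[6] = on$ballo  (last char: 'o')
  sorted[7] = oon$ball  (last char: 'l')
Last column: nb$alool
Original string S is at sorted index 2

Answer: nb$alool
2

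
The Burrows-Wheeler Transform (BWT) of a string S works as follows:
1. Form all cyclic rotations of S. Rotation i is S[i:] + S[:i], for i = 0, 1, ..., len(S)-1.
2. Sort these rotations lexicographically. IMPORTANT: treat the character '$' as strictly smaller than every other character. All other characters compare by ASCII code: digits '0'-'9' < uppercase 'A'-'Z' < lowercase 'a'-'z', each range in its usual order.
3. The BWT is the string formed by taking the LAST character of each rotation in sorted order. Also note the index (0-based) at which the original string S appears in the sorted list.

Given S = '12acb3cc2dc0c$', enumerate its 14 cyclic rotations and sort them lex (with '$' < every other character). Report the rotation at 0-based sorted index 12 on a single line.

Answer: cc2dc0c$12acb3

Derivation:
All 14 rotations (rotation i = S[i:]+S[:i]):
  rot[0] = 12acb3cc2dc0c$
  rot[1] = 2acb3cc2dc0c$1
  rot[2] = acb3cc2dc0c$12
  rot[3] = cb3cc2dc0c$12a
  rot[4] = b3cc2dc0c$12ac
  rot[5] = 3cc2dc0c$12acb
  rot[6] = cc2dc0c$12acb3
  rot[7] = c2dc0c$12acb3c
  rot[8] = 2dc0c$12acb3cc
  rot[9] = dc0c$12acb3cc2
  rot[10] = c0c$12acb3cc2d
  rot[11] = 0c$12acb3cc2dc
  rot[12] = c$12acb3cc2dc0
  rot[13] = $12acb3cc2dc0c
Sorted (with $ < everything):
  sorted[0] = $12acb3cc2dc0c
  sorted[1] = 0c$12acb3cc2dc
  sorted[2] = 12acb3cc2dc0c$
  sorted[3] = 2acb3cc2dc0c$1
  sorted[4] = 2dc0c$12acb3cc
  sorted[5] = 3cc2dc0c$12acb
  sorted[6] = acb3cc2dc0c$12
  sorted[7] = b3cc2dc0c$12ac
  sorted[8] = c$12acb3cc2dc0
  sorted[9] = c0c$12acb3cc2d
  sorted[10] = c2dc0c$12acb3c
  sorted[11] = cb3cc2dc0c$12a
  sorted[12] = cc2dc0c$12acb3
  sorted[13] = dc0c$12acb3cc2
sorted[12] = cc2dc0c$12acb3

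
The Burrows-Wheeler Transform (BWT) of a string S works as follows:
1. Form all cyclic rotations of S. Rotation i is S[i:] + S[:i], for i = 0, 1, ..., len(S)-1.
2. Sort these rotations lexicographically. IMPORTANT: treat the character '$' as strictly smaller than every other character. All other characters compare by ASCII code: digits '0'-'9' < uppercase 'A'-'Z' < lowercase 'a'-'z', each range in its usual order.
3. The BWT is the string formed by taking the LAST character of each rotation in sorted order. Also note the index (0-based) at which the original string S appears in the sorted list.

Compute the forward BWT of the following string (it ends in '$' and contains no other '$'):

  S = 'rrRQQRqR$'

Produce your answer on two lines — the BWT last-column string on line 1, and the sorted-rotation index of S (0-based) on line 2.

Answer: RRQqrQRr$
8

Derivation:
All 9 rotations (rotation i = S[i:]+S[:i]):
  rot[0] = rrRQQRqR$
  rot[1] = rRQQRqR$r
  rot[2] = RQQRqR$rr
  rot[3] = QQRqR$rrR
  rot[4] = QRqR$rrRQ
  rot[5] = RqR$rrRQQ
  rot[6] = qR$rrRQQR
  rot[7] = R$rrRQQRq
  rot[8] = $rrRQQRqR
Sorted (with $ < everything):
  sorted[0] = $rrRQQRqR  (last char: 'R')
  sorted[1] = QQRqR$rrR  (last char: 'R')
  sorted[2] = QRqR$rrRQ  (last char: 'Q')
  sorted[3] = R$rrRQQRq  (last char: 'q')
  sorted[4] = RQQRqR$rr  (last char: 'r')
  sorted[5] = RqR$rrRQQ  (last char: 'Q')
  sorted[6] = qR$rrRQQR  (last char: 'R')
  sorted[7] = rRQQRqR$r  (last char: 'r')
  sorted[8] = rrRQQRqR$  (last char: '$')
Last column: RRQqrQRr$
Original string S is at sorted index 8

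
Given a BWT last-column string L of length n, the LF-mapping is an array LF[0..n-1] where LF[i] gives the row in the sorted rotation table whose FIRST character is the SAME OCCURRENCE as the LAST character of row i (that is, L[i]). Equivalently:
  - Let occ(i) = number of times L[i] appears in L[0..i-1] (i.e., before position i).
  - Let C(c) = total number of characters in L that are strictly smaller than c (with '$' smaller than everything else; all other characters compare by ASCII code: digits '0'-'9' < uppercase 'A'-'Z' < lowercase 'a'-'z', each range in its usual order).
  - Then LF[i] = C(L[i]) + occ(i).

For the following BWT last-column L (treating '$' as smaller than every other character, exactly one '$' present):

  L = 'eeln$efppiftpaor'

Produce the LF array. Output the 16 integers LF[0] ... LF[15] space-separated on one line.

Char counts: '$':1, 'a':1, 'e':3, 'f':2, 'i':1, 'l':1, 'n':1, 'o':1, 'p':3, 'r':1, 't':1
C (first-col start): C('$')=0, C('a')=1, C('e')=2, C('f')=5, C('i')=7, C('l')=8, C('n')=9, C('o')=10, C('p')=11, C('r')=14, C('t')=15
L[0]='e': occ=0, LF[0]=C('e')+0=2+0=2
L[1]='e': occ=1, LF[1]=C('e')+1=2+1=3
L[2]='l': occ=0, LF[2]=C('l')+0=8+0=8
L[3]='n': occ=0, LF[3]=C('n')+0=9+0=9
L[4]='$': occ=0, LF[4]=C('$')+0=0+0=0
L[5]='e': occ=2, LF[5]=C('e')+2=2+2=4
L[6]='f': occ=0, LF[6]=C('f')+0=5+0=5
L[7]='p': occ=0, LF[7]=C('p')+0=11+0=11
L[8]='p': occ=1, LF[8]=C('p')+1=11+1=12
L[9]='i': occ=0, LF[9]=C('i')+0=7+0=7
L[10]='f': occ=1, LF[10]=C('f')+1=5+1=6
L[11]='t': occ=0, LF[11]=C('t')+0=15+0=15
L[12]='p': occ=2, LF[12]=C('p')+2=11+2=13
L[13]='a': occ=0, LF[13]=C('a')+0=1+0=1
L[14]='o': occ=0, LF[14]=C('o')+0=10+0=10
L[15]='r': occ=0, LF[15]=C('r')+0=14+0=14

Answer: 2 3 8 9 0 4 5 11 12 7 6 15 13 1 10 14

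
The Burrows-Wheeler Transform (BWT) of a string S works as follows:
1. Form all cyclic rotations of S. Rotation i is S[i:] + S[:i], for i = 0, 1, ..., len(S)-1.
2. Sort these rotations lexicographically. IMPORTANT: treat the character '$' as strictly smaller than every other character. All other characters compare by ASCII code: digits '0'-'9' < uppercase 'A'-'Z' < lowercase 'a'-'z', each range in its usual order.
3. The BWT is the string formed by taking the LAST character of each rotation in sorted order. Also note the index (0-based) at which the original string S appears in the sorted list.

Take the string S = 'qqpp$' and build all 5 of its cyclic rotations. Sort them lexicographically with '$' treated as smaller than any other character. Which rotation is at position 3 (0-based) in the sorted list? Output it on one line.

All 5 rotations (rotation i = S[i:]+S[:i]):
  rot[0] = qqpp$
  rot[1] = qpp$q
  rot[2] = pp$qq
  rot[3] = p$qqp
  rot[4] = $qqpp
Sorted (with $ < everything):
  sorted[0] = $qqpp
  sorted[1] = p$qqp
  sorted[2] = pp$qq
  sorted[3] = qpp$q
  sorted[4] = qqpp$
sorted[3] = qpp$q

Answer: qpp$q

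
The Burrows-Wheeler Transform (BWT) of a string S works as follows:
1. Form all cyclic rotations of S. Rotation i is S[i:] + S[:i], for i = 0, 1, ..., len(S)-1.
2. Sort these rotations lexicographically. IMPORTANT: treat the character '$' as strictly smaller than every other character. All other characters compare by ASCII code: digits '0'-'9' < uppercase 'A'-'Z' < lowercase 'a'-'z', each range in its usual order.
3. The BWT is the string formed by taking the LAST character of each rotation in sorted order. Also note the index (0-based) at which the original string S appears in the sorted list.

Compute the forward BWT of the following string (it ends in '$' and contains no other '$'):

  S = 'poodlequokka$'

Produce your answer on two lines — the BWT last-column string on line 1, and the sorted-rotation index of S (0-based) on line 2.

Answer: akolkodoup$eq
10

Derivation:
All 13 rotations (rotation i = S[i:]+S[:i]):
  rot[0] = poodlequokka$
  rot[1] = oodlequokka$p
  rot[2] = odlequokka$po
  rot[3] = dlequokka$poo
  rot[4] = lequokka$pood
  rot[5] = equokka$poodl
  rot[6] = quokka$poodle
  rot[7] = uokka$poodleq
  rot[8] = okka$poodlequ
  rot[9] = kka$poodlequo
  rot[10] = ka$poodlequok
  rot[11] = a$poodlequokk
  rot[12] = $poodlequokka
Sorted (with $ < everything):
  sorted[0] = $poodlequokka  (last char: 'a')
  sorted[1] = a$poodlequokk  (last char: 'k')
  sorted[2] = dlequokka$poo  (last char: 'o')
  sorted[3] = equokka$poodl  (last char: 'l')
  sorted[4] = ka$poodlequok  (last char: 'k')
  sorted[5] = kka$poodlequo  (last char: 'o')
  sorted[6] = lequokka$pood  (last char: 'd')
  sorted[7] = odlequokka$po  (last char: 'o')
  sorted[8] = okka$poodlequ  (last char: 'u')
  sorted[9] = oodlequokka$p  (last char: 'p')
  sorted[10] = poodlequokka$  (last char: '$')
  sorted[11] = quokka$poodle  (last char: 'e')
  sorted[12] = uokka$poodleq  (last char: 'q')
Last column: akolkodoup$eq
Original string S is at sorted index 10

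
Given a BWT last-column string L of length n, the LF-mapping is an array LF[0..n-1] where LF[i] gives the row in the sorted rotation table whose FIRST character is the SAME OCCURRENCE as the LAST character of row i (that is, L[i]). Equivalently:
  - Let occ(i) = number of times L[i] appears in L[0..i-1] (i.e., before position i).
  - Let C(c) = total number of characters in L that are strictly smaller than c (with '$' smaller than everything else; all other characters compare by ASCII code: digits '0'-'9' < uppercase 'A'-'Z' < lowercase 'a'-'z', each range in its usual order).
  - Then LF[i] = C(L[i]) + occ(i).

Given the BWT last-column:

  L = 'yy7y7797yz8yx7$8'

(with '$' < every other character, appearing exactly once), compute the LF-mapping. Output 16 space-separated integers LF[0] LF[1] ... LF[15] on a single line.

Char counts: '$':1, '7':5, '8':2, '9':1, 'x':1, 'y':5, 'z':1
C (first-col start): C('$')=0, C('7')=1, C('8')=6, C('9')=8, C('x')=9, C('y')=10, C('z')=15
L[0]='y': occ=0, LF[0]=C('y')+0=10+0=10
L[1]='y': occ=1, LF[1]=C('y')+1=10+1=11
L[2]='7': occ=0, LF[2]=C('7')+0=1+0=1
L[3]='y': occ=2, LF[3]=C('y')+2=10+2=12
L[4]='7': occ=1, LF[4]=C('7')+1=1+1=2
L[5]='7': occ=2, LF[5]=C('7')+2=1+2=3
L[6]='9': occ=0, LF[6]=C('9')+0=8+0=8
L[7]='7': occ=3, LF[7]=C('7')+3=1+3=4
L[8]='y': occ=3, LF[8]=C('y')+3=10+3=13
L[9]='z': occ=0, LF[9]=C('z')+0=15+0=15
L[10]='8': occ=0, LF[10]=C('8')+0=6+0=6
L[11]='y': occ=4, LF[11]=C('y')+4=10+4=14
L[12]='x': occ=0, LF[12]=C('x')+0=9+0=9
L[13]='7': occ=4, LF[13]=C('7')+4=1+4=5
L[14]='$': occ=0, LF[14]=C('$')+0=0+0=0
L[15]='8': occ=1, LF[15]=C('8')+1=6+1=7

Answer: 10 11 1 12 2 3 8 4 13 15 6 14 9 5 0 7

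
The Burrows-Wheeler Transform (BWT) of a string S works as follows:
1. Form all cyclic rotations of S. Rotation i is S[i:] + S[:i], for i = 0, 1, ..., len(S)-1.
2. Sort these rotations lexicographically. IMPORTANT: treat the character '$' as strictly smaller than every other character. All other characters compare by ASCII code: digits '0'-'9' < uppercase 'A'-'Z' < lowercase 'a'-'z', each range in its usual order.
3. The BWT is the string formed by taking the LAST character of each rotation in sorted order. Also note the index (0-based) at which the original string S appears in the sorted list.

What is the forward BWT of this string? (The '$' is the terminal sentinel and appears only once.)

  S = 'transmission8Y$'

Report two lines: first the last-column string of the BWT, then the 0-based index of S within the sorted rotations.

Answer: Yn8rsmsoaitsni$
14

Derivation:
All 15 rotations (rotation i = S[i:]+S[:i]):
  rot[0] = transmission8Y$
  rot[1] = ransmission8Y$t
  rot[2] = ansmission8Y$tr
  rot[3] = nsmission8Y$tra
  rot[4] = smission8Y$tran
  rot[5] = mission8Y$trans
  rot[6] = ission8Y$transm
  rot[7] = ssion8Y$transmi
  rot[8] = sion8Y$transmis
  rot[9] = ion8Y$transmiss
  rot[10] = on8Y$transmissi
  rot[11] = n8Y$transmissio
  rot[12] = 8Y$transmission
  rot[13] = Y$transmission8
  rot[14] = $transmission8Y
Sorted (with $ < everything):
  sorted[0] = $transmission8Y  (last char: 'Y')
  sorted[1] = 8Y$transmission  (last char: 'n')
  sorted[2] = Y$transmission8  (last char: '8')
  sorted[3] = ansmission8Y$tr  (last char: 'r')
  sorted[4] = ion8Y$transmiss  (last char: 's')
  sorted[5] = ission8Y$transm  (last char: 'm')
  sorted[6] = mission8Y$trans  (last char: 's')
  sorted[7] = n8Y$transmissio  (last char: 'o')
  sorted[8] = nsmission8Y$tra  (last char: 'a')
  sorted[9] = on8Y$transmissi  (last char: 'i')
  sorted[10] = ransmission8Y$t  (last char: 't')
  sorted[11] = sion8Y$transmis  (last char: 's')
  sorted[12] = smission8Y$tran  (last char: 'n')
  sorted[13] = ssion8Y$transmi  (last char: 'i')
  sorted[14] = transmission8Y$  (last char: '$')
Last column: Yn8rsmsoaitsni$
Original string S is at sorted index 14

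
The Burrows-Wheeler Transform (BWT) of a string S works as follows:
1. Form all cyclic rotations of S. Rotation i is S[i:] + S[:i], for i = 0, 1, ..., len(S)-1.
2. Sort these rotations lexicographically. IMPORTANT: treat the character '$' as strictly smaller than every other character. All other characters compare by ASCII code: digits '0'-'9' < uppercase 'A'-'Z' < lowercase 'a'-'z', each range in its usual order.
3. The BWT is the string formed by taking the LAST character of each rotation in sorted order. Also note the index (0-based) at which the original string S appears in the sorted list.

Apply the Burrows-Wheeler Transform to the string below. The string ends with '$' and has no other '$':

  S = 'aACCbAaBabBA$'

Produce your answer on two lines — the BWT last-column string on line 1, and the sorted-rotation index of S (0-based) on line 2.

Answer: ABabbaAC$ABCa
8

Derivation:
All 13 rotations (rotation i = S[i:]+S[:i]):
  rot[0] = aACCbAaBabBA$
  rot[1] = ACCbAaBabBA$a
  rot[2] = CCbAaBabBA$aA
  rot[3] = CbAaBabBA$aAC
  rot[4] = bAaBabBA$aACC
  rot[5] = AaBabBA$aACCb
  rot[6] = aBabBA$aACCbA
  rot[7] = BabBA$aACCbAa
  rot[8] = abBA$aACCbAaB
  rot[9] = bBA$aACCbAaBa
  rot[10] = BA$aACCbAaBab
  rot[11] = A$aACCbAaBabB
  rot[12] = $aACCbAaBabBA
Sorted (with $ < everything):
  sorted[0] = $aACCbAaBabBA  (last char: 'A')
  sorted[1] = A$aACCbAaBabB  (last char: 'B')
  sorted[2] = ACCbAaBabBA$a  (last char: 'a')
  sorted[3] = AaBabBA$aACCb  (last char: 'b')
  sorted[4] = BA$aACCbAaBab  (last char: 'b')
  sorted[5] = BabBA$aACCbAa  (last char: 'a')
  sorted[6] = CCbAaBabBA$aA  (last char: 'A')
  sorted[7] = CbAaBabBA$aAC  (last char: 'C')
  sorted[8] = aACCbAaBabBA$  (last char: '$')
  sorted[9] = aBabBA$aACCbA  (last char: 'A')
  sorted[10] = abBA$aACCbAaB  (last char: 'B')
  sorted[11] = bAaBabBA$aACC  (last char: 'C')
  sorted[12] = bBA$aACCbAaBa  (last char: 'a')
Last column: ABabbaAC$ABCa
Original string S is at sorted index 8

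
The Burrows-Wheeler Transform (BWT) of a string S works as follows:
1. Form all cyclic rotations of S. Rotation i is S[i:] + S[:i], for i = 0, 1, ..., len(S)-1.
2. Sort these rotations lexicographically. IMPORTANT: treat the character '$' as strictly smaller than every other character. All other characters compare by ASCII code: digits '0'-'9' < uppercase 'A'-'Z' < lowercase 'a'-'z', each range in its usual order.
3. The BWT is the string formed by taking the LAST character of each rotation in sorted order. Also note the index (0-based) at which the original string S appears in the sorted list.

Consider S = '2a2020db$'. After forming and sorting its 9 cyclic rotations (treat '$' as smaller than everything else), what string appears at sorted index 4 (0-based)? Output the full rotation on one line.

Answer: 20db$2a20

Derivation:
All 9 rotations (rotation i = S[i:]+S[:i]):
  rot[0] = 2a2020db$
  rot[1] = a2020db$2
  rot[2] = 2020db$2a
  rot[3] = 020db$2a2
  rot[4] = 20db$2a20
  rot[5] = 0db$2a202
  rot[6] = db$2a2020
  rot[7] = b$2a2020d
  rot[8] = $2a2020db
Sorted (with $ < everything):
  sorted[0] = $2a2020db
  sorted[1] = 020db$2a2
  sorted[2] = 0db$2a202
  sorted[3] = 2020db$2a
  sorted[4] = 20db$2a20
  sorted[5] = 2a2020db$
  sorted[6] = a2020db$2
  sorted[7] = b$2a2020d
  sorted[8] = db$2a2020
sorted[4] = 20db$2a20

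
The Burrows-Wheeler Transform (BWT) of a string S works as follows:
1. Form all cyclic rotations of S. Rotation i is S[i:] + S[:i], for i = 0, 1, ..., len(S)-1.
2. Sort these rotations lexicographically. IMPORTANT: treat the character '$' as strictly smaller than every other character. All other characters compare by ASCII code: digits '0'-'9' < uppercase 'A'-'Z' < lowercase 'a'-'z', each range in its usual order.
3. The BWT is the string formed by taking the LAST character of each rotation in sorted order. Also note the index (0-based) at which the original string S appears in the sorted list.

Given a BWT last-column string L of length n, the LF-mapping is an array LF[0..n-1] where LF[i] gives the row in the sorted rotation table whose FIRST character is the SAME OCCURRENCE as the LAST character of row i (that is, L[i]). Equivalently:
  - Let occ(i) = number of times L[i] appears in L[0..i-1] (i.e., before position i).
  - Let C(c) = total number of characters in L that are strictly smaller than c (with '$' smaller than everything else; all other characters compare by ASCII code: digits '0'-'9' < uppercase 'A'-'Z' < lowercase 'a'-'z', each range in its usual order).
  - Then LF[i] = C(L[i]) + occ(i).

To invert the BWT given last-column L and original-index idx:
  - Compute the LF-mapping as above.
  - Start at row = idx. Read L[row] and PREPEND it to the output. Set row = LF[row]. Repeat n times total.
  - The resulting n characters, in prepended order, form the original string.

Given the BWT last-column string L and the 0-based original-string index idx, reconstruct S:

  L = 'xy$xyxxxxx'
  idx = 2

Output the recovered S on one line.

Answer: xxxxyxxyx$

Derivation:
LF mapping: 1 8 0 2 9 3 4 5 6 7
Walk LF starting at row 2, prepending L[row]:
  step 1: row=2, L[2]='$', prepend. Next row=LF[2]=0
  step 2: row=0, L[0]='x', prepend. Next row=LF[0]=1
  step 3: row=1, L[1]='y', prepend. Next row=LF[1]=8
  step 4: row=8, L[8]='x', prepend. Next row=LF[8]=6
  step 5: row=6, L[6]='x', prepend. Next row=LF[6]=4
  step 6: row=4, L[4]='y', prepend. Next row=LF[4]=9
  step 7: row=9, L[9]='x', prepend. Next row=LF[9]=7
  step 8: row=7, L[7]='x', prepend. Next row=LF[7]=5
  step 9: row=5, L[5]='x', prepend. Next row=LF[5]=3
  step 10: row=3, L[3]='x', prepend. Next row=LF[3]=2
Reversed output: xxxxyxxyx$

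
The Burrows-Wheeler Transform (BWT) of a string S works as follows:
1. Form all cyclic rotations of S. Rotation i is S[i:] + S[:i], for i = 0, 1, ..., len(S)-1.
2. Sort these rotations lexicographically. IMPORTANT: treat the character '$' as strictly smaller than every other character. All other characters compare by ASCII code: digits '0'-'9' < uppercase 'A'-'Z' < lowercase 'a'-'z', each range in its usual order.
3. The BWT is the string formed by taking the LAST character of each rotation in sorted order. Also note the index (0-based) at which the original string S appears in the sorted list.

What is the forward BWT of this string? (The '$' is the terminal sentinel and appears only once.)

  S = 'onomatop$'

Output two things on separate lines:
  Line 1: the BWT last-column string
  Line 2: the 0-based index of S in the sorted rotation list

Answer: pmoon$toa
5

Derivation:
All 9 rotations (rotation i = S[i:]+S[:i]):
  rot[0] = onomatop$
  rot[1] = nomatop$o
  rot[2] = omatop$on
  rot[3] = matop$ono
  rot[4] = atop$onom
  rot[5] = top$onoma
  rot[6] = op$onomat
  rot[7] = p$onomato
  rot[8] = $onomatop
Sorted (with $ < everything):
  sorted[0] = $onomatop  (last char: 'p')
  sorted[1] = atop$onom  (last char: 'm')
  sorted[2] = matop$ono  (last char: 'o')
  sorted[3] = nomatop$o  (last char: 'o')
  sorted[4] = omatop$on  (last char: 'n')
  sorted[5] = onomatop$  (last char: '$')
  sorted[6] = op$onomat  (last char: 't')
  sorted[7] = p$onomato  (last char: 'o')
  sorted[8] = top$onoma  (last char: 'a')
Last column: pmoon$toa
Original string S is at sorted index 5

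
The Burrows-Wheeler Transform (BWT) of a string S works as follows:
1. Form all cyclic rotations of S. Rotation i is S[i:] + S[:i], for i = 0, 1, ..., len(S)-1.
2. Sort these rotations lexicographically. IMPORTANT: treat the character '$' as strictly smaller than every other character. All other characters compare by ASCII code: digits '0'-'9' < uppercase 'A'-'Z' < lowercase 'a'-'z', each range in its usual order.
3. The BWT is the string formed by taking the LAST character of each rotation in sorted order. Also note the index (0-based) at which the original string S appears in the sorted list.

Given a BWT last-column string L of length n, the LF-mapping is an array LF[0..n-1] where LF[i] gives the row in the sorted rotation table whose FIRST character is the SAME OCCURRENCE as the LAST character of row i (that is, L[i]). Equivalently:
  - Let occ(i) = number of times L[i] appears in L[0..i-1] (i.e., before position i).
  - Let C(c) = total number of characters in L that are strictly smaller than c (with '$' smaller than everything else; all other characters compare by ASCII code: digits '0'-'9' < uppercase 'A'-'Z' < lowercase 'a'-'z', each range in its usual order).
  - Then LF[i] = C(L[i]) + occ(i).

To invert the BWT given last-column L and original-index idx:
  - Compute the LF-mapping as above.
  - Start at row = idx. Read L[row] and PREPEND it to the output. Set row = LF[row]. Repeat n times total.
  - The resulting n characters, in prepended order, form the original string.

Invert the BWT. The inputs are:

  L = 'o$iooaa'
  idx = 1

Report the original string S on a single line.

LF mapping: 4 0 3 5 6 1 2
Walk LF starting at row 1, prepending L[row]:
  step 1: row=1, L[1]='$', prepend. Next row=LF[1]=0
  step 2: row=0, L[0]='o', prepend. Next row=LF[0]=4
  step 3: row=4, L[4]='o', prepend. Next row=LF[4]=6
  step 4: row=6, L[6]='a', prepend. Next row=LF[6]=2
  step 5: row=2, L[2]='i', prepend. Next row=LF[2]=3
  step 6: row=3, L[3]='o', prepend. Next row=LF[3]=5
  step 7: row=5, L[5]='a', prepend. Next row=LF[5]=1
Reversed output: aoiaoo$

Answer: aoiaoo$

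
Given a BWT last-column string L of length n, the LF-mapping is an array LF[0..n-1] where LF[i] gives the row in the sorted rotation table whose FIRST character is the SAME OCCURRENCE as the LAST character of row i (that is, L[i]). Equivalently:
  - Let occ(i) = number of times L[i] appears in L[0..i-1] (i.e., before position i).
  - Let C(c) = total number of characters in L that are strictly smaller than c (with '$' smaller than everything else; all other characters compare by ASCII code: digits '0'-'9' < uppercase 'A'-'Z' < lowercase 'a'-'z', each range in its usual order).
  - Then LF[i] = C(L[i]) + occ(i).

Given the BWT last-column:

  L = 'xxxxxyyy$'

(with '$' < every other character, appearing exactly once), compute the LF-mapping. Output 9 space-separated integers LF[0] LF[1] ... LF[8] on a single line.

Answer: 1 2 3 4 5 6 7 8 0

Derivation:
Char counts: '$':1, 'x':5, 'y':3
C (first-col start): C('$')=0, C('x')=1, C('y')=6
L[0]='x': occ=0, LF[0]=C('x')+0=1+0=1
L[1]='x': occ=1, LF[1]=C('x')+1=1+1=2
L[2]='x': occ=2, LF[2]=C('x')+2=1+2=3
L[3]='x': occ=3, LF[3]=C('x')+3=1+3=4
L[4]='x': occ=4, LF[4]=C('x')+4=1+4=5
L[5]='y': occ=0, LF[5]=C('y')+0=6+0=6
L[6]='y': occ=1, LF[6]=C('y')+1=6+1=7
L[7]='y': occ=2, LF[7]=C('y')+2=6+2=8
L[8]='$': occ=0, LF[8]=C('$')+0=0+0=0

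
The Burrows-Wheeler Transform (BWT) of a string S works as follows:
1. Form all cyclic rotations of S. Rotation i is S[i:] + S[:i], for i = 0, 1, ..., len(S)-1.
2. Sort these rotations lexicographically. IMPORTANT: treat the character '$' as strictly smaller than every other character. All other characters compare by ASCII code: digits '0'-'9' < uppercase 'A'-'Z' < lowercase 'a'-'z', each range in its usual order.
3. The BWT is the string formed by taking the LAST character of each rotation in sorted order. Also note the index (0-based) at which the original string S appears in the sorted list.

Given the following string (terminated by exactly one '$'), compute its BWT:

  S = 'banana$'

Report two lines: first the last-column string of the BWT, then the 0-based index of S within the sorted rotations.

All 7 rotations (rotation i = S[i:]+S[:i]):
  rot[0] = banana$
  rot[1] = anana$b
  rot[2] = nana$ba
  rot[3] = ana$ban
  rot[4] = na$bana
  rot[5] = a$banan
  rot[6] = $banana
Sorted (with $ < everything):
  sorted[0] = $banana  (last char: 'a')
  sorted[1] = a$banan  (last char: 'n')
  sorted[2] = ana$ban  (last char: 'n')
  sorted[3] = anana$b  (last char: 'b')
  sorted[4] = banana$  (last char: '$')
  sorted[5] = na$bana  (last char: 'a')
  sorted[6] = nana$ba  (last char: 'a')
Last column: annb$aa
Original string S is at sorted index 4

Answer: annb$aa
4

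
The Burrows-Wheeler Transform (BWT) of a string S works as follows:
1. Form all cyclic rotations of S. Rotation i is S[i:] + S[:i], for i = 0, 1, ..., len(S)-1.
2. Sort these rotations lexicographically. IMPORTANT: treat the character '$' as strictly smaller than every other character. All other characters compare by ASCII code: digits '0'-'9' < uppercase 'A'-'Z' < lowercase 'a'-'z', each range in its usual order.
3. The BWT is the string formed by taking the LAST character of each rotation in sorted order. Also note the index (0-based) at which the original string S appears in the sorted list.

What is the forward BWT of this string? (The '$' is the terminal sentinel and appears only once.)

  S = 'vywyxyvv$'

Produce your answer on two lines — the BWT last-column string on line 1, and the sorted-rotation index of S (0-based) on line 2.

All 9 rotations (rotation i = S[i:]+S[:i]):
  rot[0] = vywyxyvv$
  rot[1] = ywyxyvv$v
  rot[2] = wyxyvv$vy
  rot[3] = yxyvv$vyw
  rot[4] = xyvv$vywy
  rot[5] = yvv$vywyx
  rot[6] = vv$vywyxy
  rot[7] = v$vywyxyv
  rot[8] = $vywyxyvv
Sorted (with $ < everything):
  sorted[0] = $vywyxyvv  (last char: 'v')
  sorted[1] = v$vywyxyv  (last char: 'v')
  sorted[2] = vv$vywyxy  (last char: 'y')
  sorted[3] = vywyxyvv$  (last char: '$')
  sorted[4] = wyxyvv$vy  (last char: 'y')
  sorted[5] = xyvv$vywy  (last char: 'y')
  sorted[6] = yvv$vywyx  (last char: 'x')
  sorted[7] = ywyxyvv$v  (last char: 'v')
  sorted[8] = yxyvv$vyw  (last char: 'w')
Last column: vvy$yyxvw
Original string S is at sorted index 3

Answer: vvy$yyxvw
3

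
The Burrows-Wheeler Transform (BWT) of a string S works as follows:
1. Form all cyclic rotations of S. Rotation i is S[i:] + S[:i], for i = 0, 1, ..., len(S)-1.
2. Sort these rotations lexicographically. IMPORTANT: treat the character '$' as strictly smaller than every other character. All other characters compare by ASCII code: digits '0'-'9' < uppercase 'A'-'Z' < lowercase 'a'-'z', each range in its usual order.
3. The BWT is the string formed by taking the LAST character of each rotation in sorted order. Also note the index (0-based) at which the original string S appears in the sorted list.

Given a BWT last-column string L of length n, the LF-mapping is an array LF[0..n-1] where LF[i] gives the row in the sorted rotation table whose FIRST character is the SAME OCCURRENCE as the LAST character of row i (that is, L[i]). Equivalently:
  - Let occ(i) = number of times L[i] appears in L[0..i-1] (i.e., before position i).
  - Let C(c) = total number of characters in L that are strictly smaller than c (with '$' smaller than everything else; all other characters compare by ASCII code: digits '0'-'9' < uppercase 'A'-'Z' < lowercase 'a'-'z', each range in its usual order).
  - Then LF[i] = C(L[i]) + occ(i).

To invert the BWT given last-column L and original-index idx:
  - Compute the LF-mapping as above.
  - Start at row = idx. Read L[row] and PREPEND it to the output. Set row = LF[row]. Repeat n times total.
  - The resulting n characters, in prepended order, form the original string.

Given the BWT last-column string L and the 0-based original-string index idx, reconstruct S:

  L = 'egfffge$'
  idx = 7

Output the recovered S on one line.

LF mapping: 1 6 3 4 5 7 2 0
Walk LF starting at row 7, prepending L[row]:
  step 1: row=7, L[7]='$', prepend. Next row=LF[7]=0
  step 2: row=0, L[0]='e', prepend. Next row=LF[0]=1
  step 3: row=1, L[1]='g', prepend. Next row=LF[1]=6
  step 4: row=6, L[6]='e', prepend. Next row=LF[6]=2
  step 5: row=2, L[2]='f', prepend. Next row=LF[2]=3
  step 6: row=3, L[3]='f', prepend. Next row=LF[3]=4
  step 7: row=4, L[4]='f', prepend. Next row=LF[4]=5
  step 8: row=5, L[5]='g', prepend. Next row=LF[5]=7
Reversed output: gfffege$

Answer: gfffege$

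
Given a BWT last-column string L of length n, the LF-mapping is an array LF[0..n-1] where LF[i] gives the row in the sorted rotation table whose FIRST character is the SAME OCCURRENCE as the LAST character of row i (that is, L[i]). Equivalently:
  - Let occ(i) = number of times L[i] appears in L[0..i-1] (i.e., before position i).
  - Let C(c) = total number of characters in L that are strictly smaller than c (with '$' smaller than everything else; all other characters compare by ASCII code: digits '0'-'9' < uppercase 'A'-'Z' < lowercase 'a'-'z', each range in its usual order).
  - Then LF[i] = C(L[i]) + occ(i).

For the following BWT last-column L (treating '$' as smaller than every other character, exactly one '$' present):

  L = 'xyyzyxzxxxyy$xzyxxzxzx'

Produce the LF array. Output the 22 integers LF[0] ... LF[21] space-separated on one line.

Char counts: '$':1, 'x':10, 'y':6, 'z':5
C (first-col start): C('$')=0, C('x')=1, C('y')=11, C('z')=17
L[0]='x': occ=0, LF[0]=C('x')+0=1+0=1
L[1]='y': occ=0, LF[1]=C('y')+0=11+0=11
L[2]='y': occ=1, LF[2]=C('y')+1=11+1=12
L[3]='z': occ=0, LF[3]=C('z')+0=17+0=17
L[4]='y': occ=2, LF[4]=C('y')+2=11+2=13
L[5]='x': occ=1, LF[5]=C('x')+1=1+1=2
L[6]='z': occ=1, LF[6]=C('z')+1=17+1=18
L[7]='x': occ=2, LF[7]=C('x')+2=1+2=3
L[8]='x': occ=3, LF[8]=C('x')+3=1+3=4
L[9]='x': occ=4, LF[9]=C('x')+4=1+4=5
L[10]='y': occ=3, LF[10]=C('y')+3=11+3=14
L[11]='y': occ=4, LF[11]=C('y')+4=11+4=15
L[12]='$': occ=0, LF[12]=C('$')+0=0+0=0
L[13]='x': occ=5, LF[13]=C('x')+5=1+5=6
L[14]='z': occ=2, LF[14]=C('z')+2=17+2=19
L[15]='y': occ=5, LF[15]=C('y')+5=11+5=16
L[16]='x': occ=6, LF[16]=C('x')+6=1+6=7
L[17]='x': occ=7, LF[17]=C('x')+7=1+7=8
L[18]='z': occ=3, LF[18]=C('z')+3=17+3=20
L[19]='x': occ=8, LF[19]=C('x')+8=1+8=9
L[20]='z': occ=4, LF[20]=C('z')+4=17+4=21
L[21]='x': occ=9, LF[21]=C('x')+9=1+9=10

Answer: 1 11 12 17 13 2 18 3 4 5 14 15 0 6 19 16 7 8 20 9 21 10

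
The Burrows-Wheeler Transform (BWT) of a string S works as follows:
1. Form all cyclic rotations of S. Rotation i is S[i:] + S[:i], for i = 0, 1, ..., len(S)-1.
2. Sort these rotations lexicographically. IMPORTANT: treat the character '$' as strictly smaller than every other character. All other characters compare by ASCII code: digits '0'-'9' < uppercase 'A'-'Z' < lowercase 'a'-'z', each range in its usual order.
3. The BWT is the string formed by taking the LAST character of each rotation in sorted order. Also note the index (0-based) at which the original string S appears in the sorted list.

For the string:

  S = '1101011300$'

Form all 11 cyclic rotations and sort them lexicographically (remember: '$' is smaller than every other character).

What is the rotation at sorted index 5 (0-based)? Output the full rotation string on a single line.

Answer: 101011300$1

Derivation:
All 11 rotations (rotation i = S[i:]+S[:i]):
  rot[0] = 1101011300$
  rot[1] = 101011300$1
  rot[2] = 01011300$11
  rot[3] = 1011300$110
  rot[4] = 011300$1101
  rot[5] = 11300$11010
  rot[6] = 1300$110101
  rot[7] = 300$1101011
  rot[8] = 00$11010113
  rot[9] = 0$110101130
  rot[10] = $1101011300
Sorted (with $ < everything):
  sorted[0] = $1101011300
  sorted[1] = 0$110101130
  sorted[2] = 00$11010113
  sorted[3] = 01011300$11
  sorted[4] = 011300$1101
  sorted[5] = 101011300$1
  sorted[6] = 1011300$110
  sorted[7] = 1101011300$
  sorted[8] = 11300$11010
  sorted[9] = 1300$110101
  sorted[10] = 300$1101011
sorted[5] = 101011300$1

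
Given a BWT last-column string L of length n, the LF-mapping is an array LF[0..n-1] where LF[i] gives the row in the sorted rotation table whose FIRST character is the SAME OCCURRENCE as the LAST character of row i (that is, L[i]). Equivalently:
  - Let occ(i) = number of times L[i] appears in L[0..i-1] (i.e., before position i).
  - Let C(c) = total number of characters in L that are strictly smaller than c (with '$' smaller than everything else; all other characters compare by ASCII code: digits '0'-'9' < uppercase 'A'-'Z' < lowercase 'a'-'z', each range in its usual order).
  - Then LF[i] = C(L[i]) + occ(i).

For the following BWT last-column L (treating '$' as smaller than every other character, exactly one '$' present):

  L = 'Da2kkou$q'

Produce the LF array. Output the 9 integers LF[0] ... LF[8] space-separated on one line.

Char counts: '$':1, '2':1, 'D':1, 'a':1, 'k':2, 'o':1, 'q':1, 'u':1
C (first-col start): C('$')=0, C('2')=1, C('D')=2, C('a')=3, C('k')=4, C('o')=6, C('q')=7, C('u')=8
L[0]='D': occ=0, LF[0]=C('D')+0=2+0=2
L[1]='a': occ=0, LF[1]=C('a')+0=3+0=3
L[2]='2': occ=0, LF[2]=C('2')+0=1+0=1
L[3]='k': occ=0, LF[3]=C('k')+0=4+0=4
L[4]='k': occ=1, LF[4]=C('k')+1=4+1=5
L[5]='o': occ=0, LF[5]=C('o')+0=6+0=6
L[6]='u': occ=0, LF[6]=C('u')+0=8+0=8
L[7]='$': occ=0, LF[7]=C('$')+0=0+0=0
L[8]='q': occ=0, LF[8]=C('q')+0=7+0=7

Answer: 2 3 1 4 5 6 8 0 7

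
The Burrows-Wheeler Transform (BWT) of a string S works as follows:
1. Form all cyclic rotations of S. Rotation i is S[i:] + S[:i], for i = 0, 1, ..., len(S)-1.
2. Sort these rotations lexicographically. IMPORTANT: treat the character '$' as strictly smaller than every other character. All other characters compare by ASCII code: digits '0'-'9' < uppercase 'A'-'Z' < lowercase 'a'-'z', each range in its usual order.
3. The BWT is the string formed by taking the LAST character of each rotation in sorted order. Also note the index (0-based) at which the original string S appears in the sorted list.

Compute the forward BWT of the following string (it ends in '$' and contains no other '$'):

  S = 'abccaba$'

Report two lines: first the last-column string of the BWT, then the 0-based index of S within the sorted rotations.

Answer: abc$aacb
3

Derivation:
All 8 rotations (rotation i = S[i:]+S[:i]):
  rot[0] = abccaba$
  rot[1] = bccaba$a
  rot[2] = ccaba$ab
  rot[3] = caba$abc
  rot[4] = aba$abcc
  rot[5] = ba$abcca
  rot[6] = a$abccab
  rot[7] = $abccaba
Sorted (with $ < everything):
  sorted[0] = $abccaba  (last char: 'a')
  sorted[1] = a$abccab  (last char: 'b')
  sorted[2] = aba$abcc  (last char: 'c')
  sorted[3] = abccaba$  (last char: '$')
  sorted[4] = ba$abcca  (last char: 'a')
  sorted[5] = bccaba$a  (last char: 'a')
  sorted[6] = caba$abc  (last char: 'c')
  sorted[7] = ccaba$ab  (last char: 'b')
Last column: abc$aacb
Original string S is at sorted index 3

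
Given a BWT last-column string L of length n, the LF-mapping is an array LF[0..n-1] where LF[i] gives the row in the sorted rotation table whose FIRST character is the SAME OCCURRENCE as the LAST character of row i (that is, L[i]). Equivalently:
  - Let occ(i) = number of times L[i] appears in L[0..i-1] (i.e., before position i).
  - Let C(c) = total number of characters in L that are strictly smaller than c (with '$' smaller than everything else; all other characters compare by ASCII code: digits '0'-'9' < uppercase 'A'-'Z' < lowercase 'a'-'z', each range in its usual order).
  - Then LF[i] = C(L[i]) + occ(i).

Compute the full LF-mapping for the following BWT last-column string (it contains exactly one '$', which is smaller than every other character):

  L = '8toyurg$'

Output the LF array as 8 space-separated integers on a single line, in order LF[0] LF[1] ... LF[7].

Answer: 1 5 3 7 6 4 2 0

Derivation:
Char counts: '$':1, '8':1, 'g':1, 'o':1, 'r':1, 't':1, 'u':1, 'y':1
C (first-col start): C('$')=0, C('8')=1, C('g')=2, C('o')=3, C('r')=4, C('t')=5, C('u')=6, C('y')=7
L[0]='8': occ=0, LF[0]=C('8')+0=1+0=1
L[1]='t': occ=0, LF[1]=C('t')+0=5+0=5
L[2]='o': occ=0, LF[2]=C('o')+0=3+0=3
L[3]='y': occ=0, LF[3]=C('y')+0=7+0=7
L[4]='u': occ=0, LF[4]=C('u')+0=6+0=6
L[5]='r': occ=0, LF[5]=C('r')+0=4+0=4
L[6]='g': occ=0, LF[6]=C('g')+0=2+0=2
L[7]='$': occ=0, LF[7]=C('$')+0=0+0=0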